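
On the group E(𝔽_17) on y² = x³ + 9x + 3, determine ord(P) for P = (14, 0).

2

2P: (14, 0) + (14, 0): same x and y₁ ≡ -y₂, so the sum is 𝒪.
2P = 𝒪, so the order is 2.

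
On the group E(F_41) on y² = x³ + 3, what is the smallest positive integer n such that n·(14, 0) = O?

2

2P: (14, 0) + (14, 0): same x and y₁ ≡ -y₂, so the sum is O.
2P = O, so the order is 2.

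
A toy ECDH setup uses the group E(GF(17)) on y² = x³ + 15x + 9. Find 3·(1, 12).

Write P = (1, 12).
Repeated addition: build up to 3P.
2P: tangent at (1, 12): λ = (3·1² + 15)/(2·12) ≡ 1/7. 7⁻¹ ≡ 5 (mod 17), so λ ≡ 1·5 ≡ 5.
  x = λ² - 1 - 1 = 25 - 2 ≡ 6; y = λ·(1 - 6) - 12 ≡ 14. → (6, 14)
3P: (6, 14) + (1, 12). λ = (12 - 14)/(1 - 6) ≡ 15/12 mod 17. 12⁻¹ ≡ 10 (mod 17), so λ ≡ 14.
  x = λ² - 6 - 1 = 196 - 7 ≡ 2; y = λ·(6 - 2) - 14 ≡ 8. → (2, 8)

(2, 8)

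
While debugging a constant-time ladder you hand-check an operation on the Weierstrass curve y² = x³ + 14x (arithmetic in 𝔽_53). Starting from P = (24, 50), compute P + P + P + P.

(44, 24)

Repeated addition: build up to 4P.
2P: tangent at (24, 50): λ = (3·24² + 14)/(2·50) ≡ 46/47. 47⁻¹ ≡ 44 (mod 53) since 47·44 = 2068 ≡ 1, so λ ≡ 46·44 ≡ 10.
  x = λ² - 24 - 24 = 100 - 48 ≡ 52; y = λ·(24 - 52) - 50 ≡ 41. → (52, 41)
3P: (52, 41) + (24, 50). λ = (50 - 41)/(24 - 52) ≡ 9/25 mod 53. 25⁻¹ ≡ 17 (mod 53) since 25·17 = 425 ≡ 1, so λ ≡ 47.
  x = λ² - 52 - 24 = 2209 - 76 ≡ 13; y = λ·(52 - 13) - 41 ≡ 43. → (13, 43)
4P: (13, 43) + (24, 50). λ = (50 - 43)/(24 - 13) ≡ 7/11 mod 53. 11⁻¹ ≡ 29 (mod 53) since 11·29 = 319 ≡ 1, so λ ≡ 44.
  x = λ² - 13 - 24 = 1936 - 37 ≡ 44; y = λ·(13 - 44) - 43 ≡ 24. → (44, 24)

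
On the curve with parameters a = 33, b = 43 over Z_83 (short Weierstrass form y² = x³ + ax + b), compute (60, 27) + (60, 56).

The two points share x = 60 and their y-coordinates satisfy 27 + 56 ≡ 0 (mod 83), so they are inverses. Their sum is O.

O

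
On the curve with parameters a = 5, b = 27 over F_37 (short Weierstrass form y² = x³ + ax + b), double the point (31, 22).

(0, 8)

tangent at (31, 22): λ = (3·31² + 5)/(2·22) ≡ 2/7. 7⁻¹ ≡ 16 (mod 37), so λ ≡ 2·16 ≡ 32.
  x = λ² - 31 - 31 = 1024 - 62 ≡ 0; y = λ·(31 - 0) - 22 ≡ 8. → (0, 8)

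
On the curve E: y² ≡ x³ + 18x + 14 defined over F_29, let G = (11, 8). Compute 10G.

O

Repeated addition: build up to 10G.
2G: tangent at (11, 8): λ = (3·11² + 18)/(2·8) ≡ 4/16. 16⁻¹ ≡ 20 (mod 29) since 16·20 = 320 ≡ 1, so λ ≡ 4·20 ≡ 22.
  x = λ² - 11 - 11 = 484 - 22 ≡ 27; y = λ·(11 - 27) - 8 ≡ 17. → (27, 17)
3G: (27, 17) + (11, 8). λ = (8 - 17)/(11 - 27) ≡ 20/13 mod 29. 13⁻¹ ≡ 9 (mod 29), so λ ≡ 6.
  x = λ² - 27 - 11 = 36 - 38 ≡ 27; y = λ·(27 - 27) - 17 ≡ 12. → (27, 12)
4G: (27, 12) + (11, 8). λ = (8 - 12)/(11 - 27) ≡ 25/13 mod 29. 13⁻¹ ≡ 9 (mod 29), so λ ≡ 22.
  x = λ² - 27 - 11 = 484 - 38 ≡ 11; y = λ·(27 - 11) - 12 ≡ 21. → (11, 21)
5G: (11, 21) + (11, 8): same x and y₁ ≡ -y₂, so the sum is 𝒪.
6G: 𝒪 + (11, 8) = (11, 8) (identity).
7G: tangent at (11, 8): λ = (3·11² + 18)/(2·8) ≡ 4/16. 16⁻¹ ≡ 20 (mod 29), so λ ≡ 4·20 ≡ 22.
  x = λ² - 11 - 11 = 484 - 22 ≡ 27; y = λ·(11 - 27) - 8 ≡ 17. → (27, 17)
8G: (27, 17) + (11, 8). λ = (8 - 17)/(11 - 27) ≡ 20/13 mod 29. 13⁻¹ ≡ 9 (mod 29) since 13·9 = 117 ≡ 1, so λ ≡ 6.
  x = λ² - 27 - 11 = 36 - 38 ≡ 27; y = λ·(27 - 27) - 17 ≡ 12. → (27, 12)
9G: (27, 12) + (11, 8). λ = (8 - 12)/(11 - 27) ≡ 25/13 mod 29. 13⁻¹ ≡ 9 (mod 29) since 13·9 = 117 ≡ 1, so λ ≡ 22.
  x = λ² - 27 - 11 = 484 - 38 ≡ 11; y = λ·(27 - 11) - 12 ≡ 21. → (11, 21)
10G: (11, 21) + (11, 8): same x and y₁ ≡ -y₂, so the sum is 𝒪.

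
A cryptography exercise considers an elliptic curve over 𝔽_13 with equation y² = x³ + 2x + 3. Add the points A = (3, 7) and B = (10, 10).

(10, 3)

(3, 7) + (10, 10). λ = (10 - 7)/(10 - 3) ≡ 3/7 mod 13. 7⁻¹ ≡ 2 (mod 13), so λ ≡ 6.
  x = λ² - 3 - 10 = 36 - 13 ≡ 10; y = λ·(3 - 10) - 7 ≡ 3. → (10, 3)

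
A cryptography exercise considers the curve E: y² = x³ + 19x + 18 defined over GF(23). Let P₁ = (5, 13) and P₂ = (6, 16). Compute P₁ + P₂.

(21, 8)

(5, 13) + (6, 16). λ = (16 - 13)/(6 - 5) ≡ 3/1 mod 23. 1⁻¹ ≡ 1 (mod 23) since 1·1 = 1 ≡ 1, so λ ≡ 3.
  x = λ² - 5 - 6 = 9 - 11 ≡ 21; y = λ·(5 - 21) - 13 ≡ 8. → (21, 8)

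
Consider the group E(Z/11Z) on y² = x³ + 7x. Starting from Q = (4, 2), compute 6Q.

O

Repeated addition: build up to 6Q.
2Q: tangent at (4, 2): λ = (3·4² + 7)/(2·2) ≡ 0/4. 4⁻¹ ≡ 3 (mod 11) since 4·3 = 12 ≡ 1, so λ ≡ 0·3 ≡ 0.
  x = λ² - 4 - 4 = 0 - 8 ≡ 3; y = λ·(4 - 3) - 2 ≡ 9. → (3, 9)
3Q: (3, 9) + (4, 2). λ = (2 - 9)/(4 - 3) ≡ 4/1 mod 11. 1⁻¹ ≡ 1 (mod 11) since 1·1 = 1 ≡ 1, so λ ≡ 4.
  x = λ² - 3 - 4 = 16 - 7 ≡ 9; y = λ·(3 - 9) - 9 ≡ 0. → (9, 0)
4Q: (9, 0) + (4, 2). λ = (2 - 0)/(4 - 9) ≡ 2/6 mod 11. 6⁻¹ ≡ 2 (mod 11), so λ ≡ 4.
  x = λ² - 9 - 4 = 16 - 13 ≡ 3; y = λ·(9 - 3) - 0 ≡ 2. → (3, 2)
5Q: (3, 2) + (4, 2). λ = (2 - 2)/(4 - 3) ≡ 0/1 mod 11. 1⁻¹ ≡ 1 (mod 11), so λ ≡ 0.
  x = λ² - 3 - 4 = 0 - 7 ≡ 4; y = λ·(3 - 4) - 2 ≡ 9. → (4, 9)
6Q: (4, 9) + (4, 2): same x and y₁ ≡ -y₂, so the sum is O.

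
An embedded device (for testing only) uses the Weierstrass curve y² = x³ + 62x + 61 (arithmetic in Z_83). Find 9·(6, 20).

Write P = (6, 20).
Repeated addition: build up to 9P.
2P: tangent at (6, 20): λ = (3·6² + 62)/(2·20) ≡ 4/40. 40⁻¹ ≡ 27 (mod 83) since 40·27 = 1080 ≡ 1, so λ ≡ 4·27 ≡ 25.
  x = λ² - 6 - 6 = 625 - 12 ≡ 32; y = λ·(6 - 32) - 20 ≡ 77. → (32, 77)
3P: (32, 77) + (6, 20). λ = (20 - 77)/(6 - 32) ≡ 26/57 mod 83. 57⁻¹ ≡ 67 (mod 83) since 57·67 = 3819 ≡ 1, so λ ≡ 82.
  x = λ² - 32 - 6 = 6724 - 38 ≡ 46; y = λ·(32 - 46) - 77 ≡ 20. → (46, 20)
4P: (46, 20) + (6, 20). λ = (20 - 20)/(6 - 46) ≡ 0/43 mod 83. 43⁻¹ ≡ 56 (mod 83) since 43·56 = 2408 ≡ 1, so λ ≡ 0.
  x = λ² - 46 - 6 = 0 - 52 ≡ 31; y = λ·(46 - 31) - 20 ≡ 63. → (31, 63)
5P: (31, 63) + (6, 20). λ = (20 - 63)/(6 - 31) ≡ 40/58 mod 83. 58⁻¹ ≡ 73 (mod 83), so λ ≡ 15.
  x = λ² - 31 - 6 = 225 - 37 ≡ 22; y = λ·(31 - 22) - 63 ≡ 72. → (22, 72)
6P: (22, 72) + (6, 20). λ = (20 - 72)/(6 - 22) ≡ 31/67 mod 83. 67⁻¹ ≡ 57 (mod 83) since 67·57 = 3819 ≡ 1, so λ ≡ 24.
  x = λ² - 22 - 6 = 576 - 28 ≡ 50; y = λ·(22 - 50) - 72 ≡ 3. → (50, 3)
7P: (50, 3) + (6, 20). λ = (20 - 3)/(6 - 50) ≡ 17/39 mod 83. 39⁻¹ ≡ 66 (mod 83), so λ ≡ 43.
  x = λ² - 50 - 6 = 1849 - 56 ≡ 50; y = λ·(50 - 50) - 3 ≡ 80. → (50, 80)
8P: (50, 80) + (6, 20). λ = (20 - 80)/(6 - 50) ≡ 23/39 mod 83. 39⁻¹ ≡ 66 (mod 83), so λ ≡ 24.
  x = λ² - 50 - 6 = 576 - 56 ≡ 22; y = λ·(50 - 22) - 80 ≡ 11. → (22, 11)
9P: (22, 11) + (6, 20). λ = (20 - 11)/(6 - 22) ≡ 9/67 mod 83. 67⁻¹ ≡ 57 (mod 83) since 67·57 = 3819 ≡ 1, so λ ≡ 15.
  x = λ² - 22 - 6 = 225 - 28 ≡ 31; y = λ·(22 - 31) - 11 ≡ 20. → (31, 20)

(31, 20)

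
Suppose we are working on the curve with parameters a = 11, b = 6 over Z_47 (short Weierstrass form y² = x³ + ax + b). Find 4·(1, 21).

Write Q = (1, 21).
Double-and-add on 4 = (100)₂. Start with Q = (1, 21) for the leading 1-bit.
double: tangent at (1, 21): λ = (3·1² + 11)/(2·21) ≡ 14/42. 42⁻¹ ≡ 28 (mod 47) since 42·28 = 1176 ≡ 1, so λ ≡ 14·28 ≡ 16.
  x = λ² - 1 - 1 = 256 - 2 ≡ 19; y = λ·(1 - 19) - 21 ≡ 20. → (19, 20)
double: tangent at (19, 20): λ = (3·19² + 11)/(2·20) ≡ 13/40. 40⁻¹ ≡ 20 (mod 47), so λ ≡ 13·20 ≡ 25.
  x = λ² - 19 - 19 = 625 - 38 ≡ 23; y = λ·(19 - 23) - 20 ≡ 21. → (23, 21)

(23, 21)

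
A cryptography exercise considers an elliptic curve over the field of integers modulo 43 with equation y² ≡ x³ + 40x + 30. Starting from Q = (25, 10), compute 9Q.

(35, 31)

Repeated addition: build up to 9Q.
2Q: tangent at (25, 10): λ = (3·25² + 40)/(2·10) ≡ 23/20. 20⁻¹ ≡ 28 (mod 43) since 20·28 = 560 ≡ 1, so λ ≡ 23·28 ≡ 42.
  x = λ² - 25 - 25 = 1764 - 50 ≡ 37; y = λ·(25 - 37) - 10 ≡ 2. → (37, 2)
3Q: (37, 2) + (25, 10). λ = (10 - 2)/(25 - 37) ≡ 8/31 mod 43. 31⁻¹ ≡ 25 (mod 43) since 31·25 = 775 ≡ 1, so λ ≡ 28.
  x = λ² - 37 - 25 = 784 - 62 ≡ 34; y = λ·(37 - 34) - 2 ≡ 39. → (34, 39)
4Q: (34, 39) + (25, 10). λ = (10 - 39)/(25 - 34) ≡ 14/34 mod 43. 34⁻¹ ≡ 19 (mod 43), so λ ≡ 8.
  x = λ² - 34 - 25 = 64 - 59 ≡ 5; y = λ·(34 - 5) - 39 ≡ 21. → (5, 21)
5Q: (5, 21) + (25, 10). λ = (10 - 21)/(25 - 5) ≡ 32/20 mod 43. 20⁻¹ ≡ 28 (mod 43), so λ ≡ 36.
  x = λ² - 5 - 25 = 1296 - 30 ≡ 19; y = λ·(5 - 19) - 21 ≡ 34. → (19, 34)
6Q: (19, 34) + (25, 10). λ = (10 - 34)/(25 - 19) ≡ 19/6 mod 43. 6⁻¹ ≡ 36 (mod 43), so λ ≡ 39.
  x = λ² - 19 - 25 = 1521 - 44 ≡ 15; y = λ·(19 - 15) - 34 ≡ 36. → (15, 36)
7Q: (15, 36) + (25, 10). λ = (10 - 36)/(25 - 15) ≡ 17/10 mod 43. 10⁻¹ ≡ 13 (mod 43), so λ ≡ 6.
  x = λ² - 15 - 25 = 36 - 40 ≡ 39; y = λ·(15 - 39) - 36 ≡ 35. → (39, 35)
8Q: (39, 35) + (25, 10). λ = (10 - 35)/(25 - 39) ≡ 18/29 mod 43. 29⁻¹ ≡ 3 (mod 43), so λ ≡ 11.
  x = λ² - 39 - 25 = 121 - 64 ≡ 14; y = λ·(39 - 14) - 35 ≡ 25. → (14, 25)
9Q: (14, 25) + (25, 10). λ = (10 - 25)/(25 - 14) ≡ 28/11 mod 43. 11⁻¹ ≡ 4 (mod 43) since 11·4 = 44 ≡ 1, so λ ≡ 26.
  x = λ² - 14 - 25 = 676 - 39 ≡ 35; y = λ·(14 - 35) - 25 ≡ 31. → (35, 31)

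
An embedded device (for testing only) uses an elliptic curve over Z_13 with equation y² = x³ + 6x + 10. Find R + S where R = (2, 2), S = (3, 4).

(12, 4)

(2, 2) + (3, 4). λ = (4 - 2)/(3 - 2) ≡ 2/1 mod 13. 1⁻¹ ≡ 1 (mod 13), so λ ≡ 2.
  x = λ² - 2 - 3 = 4 - 5 ≡ 12; y = λ·(2 - 12) - 2 ≡ 4. → (12, 4)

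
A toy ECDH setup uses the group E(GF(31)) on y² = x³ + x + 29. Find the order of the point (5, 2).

2P: tangent at (5, 2): λ = (3·5² + 1)/(2·2) ≡ 14/4. 4⁻¹ ≡ 8 (mod 31), so λ ≡ 14·8 ≡ 19.
  x = λ² - 5 - 5 = 361 - 10 ≡ 10; y = λ·(5 - 10) - 2 ≡ 27. → (10, 27)
3P: (10, 27) + (5, 2). λ = (2 - 27)/(5 - 10) ≡ 6/26 mod 31. 26⁻¹ ≡ 6 (mod 31) since 26·6 = 156 ≡ 1, so λ ≡ 5.
  x = λ² - 10 - 5 = 25 - 15 ≡ 10; y = λ·(10 - 10) - 27 ≡ 4. → (10, 4)
4P: (10, 4) + (5, 2). λ = (2 - 4)/(5 - 10) ≡ 29/26 mod 31. 26⁻¹ ≡ 6 (mod 31), so λ ≡ 19.
  x = λ² - 10 - 5 = 361 - 15 ≡ 5; y = λ·(10 - 5) - 4 ≡ 29. → (5, 29)
5P: (5, 29) + (5, 2): same x and y₁ ≡ -y₂, so the sum is 𝒪.
5P = 𝒪, so the order is 5.

5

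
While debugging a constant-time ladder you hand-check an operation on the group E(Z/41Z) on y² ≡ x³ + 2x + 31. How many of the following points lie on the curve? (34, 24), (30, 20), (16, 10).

(34, 24): 24² ≡ 2, rhs ≡ 2 → on.
(30, 20): 20² ≡ 31, rhs ≡ 31 → on.
(16, 10): 10² ≡ 18, rhs ≡ 18 → on.

3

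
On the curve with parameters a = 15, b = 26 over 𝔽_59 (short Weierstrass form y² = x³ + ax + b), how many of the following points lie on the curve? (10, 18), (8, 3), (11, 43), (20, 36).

1

(10, 18): 18² ≡ 29, rhs ≡ 55 → off.
(8, 3): 3² ≡ 9, rhs ≡ 9 → on.
(11, 43): 43² ≡ 20, rhs ≡ 47 → off.
(20, 36): 36² ≡ 57, rhs ≡ 7 → off.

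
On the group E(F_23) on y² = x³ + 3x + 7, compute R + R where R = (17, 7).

tangent at (17, 7): λ = (3·17² + 3)/(2·7) ≡ 19/14. 14⁻¹ ≡ 5 (mod 23), so λ ≡ 19·5 ≡ 3.
  x = λ² - 17 - 17 = 9 - 34 ≡ 21; y = λ·(17 - 21) - 7 ≡ 4. → (21, 4)

(21, 4)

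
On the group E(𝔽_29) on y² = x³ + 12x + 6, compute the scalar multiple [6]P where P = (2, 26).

(18, 15)

Repeated addition: build up to 6P.
2P: tangent at (2, 26): λ = (3·2² + 12)/(2·26) ≡ 24/23. 23⁻¹ ≡ 24 (mod 29) since 23·24 = 552 ≡ 1, so λ ≡ 24·24 ≡ 25.
  x = λ² - 2 - 2 = 625 - 4 ≡ 12; y = λ·(2 - 12) - 26 ≡ 14. → (12, 14)
3P: (12, 14) + (2, 26). λ = (26 - 14)/(2 - 12) ≡ 12/19 mod 29. 19⁻¹ ≡ 26 (mod 29) since 19·26 = 494 ≡ 1, so λ ≡ 22.
  x = λ² - 12 - 2 = 484 - 14 ≡ 6; y = λ·(12 - 6) - 14 ≡ 2. → (6, 2)
4P: (6, 2) + (2, 26). λ = (26 - 2)/(2 - 6) ≡ 24/25 mod 29. 25⁻¹ ≡ 7 (mod 29), so λ ≡ 23.
  x = λ² - 6 - 2 = 529 - 8 ≡ 28; y = λ·(6 - 28) - 2 ≡ 14. → (28, 14)
5P: (28, 14) + (2, 26). λ = (26 - 14)/(2 - 28) ≡ 12/3 mod 29. 3⁻¹ ≡ 10 (mod 29), so λ ≡ 4.
  x = λ² - 28 - 2 = 16 - 30 ≡ 15; y = λ·(28 - 15) - 14 ≡ 9. → (15, 9)
6P: (15, 9) + (2, 26). λ = (26 - 9)/(2 - 15) ≡ 17/16 mod 29. 16⁻¹ ≡ 20 (mod 29), so λ ≡ 21.
  x = λ² - 15 - 2 = 441 - 17 ≡ 18; y = λ·(15 - 18) - 9 ≡ 15. → (18, 15)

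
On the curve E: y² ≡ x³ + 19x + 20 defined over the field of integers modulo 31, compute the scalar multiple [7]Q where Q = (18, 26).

(24, 3)

Double-and-add on 7 = (111)₂. Start with Q = (18, 26) for the leading 1-bit.
double: tangent at (18, 26): λ = (3·18² + 19)/(2·26) ≡ 30/21. 21⁻¹ ≡ 3 (mod 31), so λ ≡ 30·3 ≡ 28.
  x = λ² - 18 - 18 = 784 - 36 ≡ 4; y = λ·(18 - 4) - 26 ≡ 25. → (4, 25)
add Q: (4, 25) + (18, 26). λ = (26 - 25)/(18 - 4) ≡ 1/14 mod 31. 14⁻¹ ≡ 20 (mod 31) since 14·20 = 280 ≡ 1, so λ ≡ 20.
  x = λ² - 4 - 18 = 400 - 22 ≡ 6; y = λ·(4 - 6) - 25 ≡ 28. → (6, 28)
double: tangent at (6, 28): λ = (3·6² + 19)/(2·28) ≡ 3/25. 25⁻¹ ≡ 5 (mod 31) since 25·5 = 125 ≡ 1, so λ ≡ 3·5 ≡ 15.
  x = λ² - 6 - 6 = 225 - 12 ≡ 27; y = λ·(6 - 27) - 28 ≡ 29. → (27, 29)
add Q: (27, 29) + (18, 26). λ = (26 - 29)/(18 - 27) ≡ 28/22 mod 31. 22⁻¹ ≡ 24 (mod 31), so λ ≡ 21.
  x = λ² - 27 - 18 = 441 - 45 ≡ 24; y = λ·(27 - 24) - 29 ≡ 3. → (24, 3)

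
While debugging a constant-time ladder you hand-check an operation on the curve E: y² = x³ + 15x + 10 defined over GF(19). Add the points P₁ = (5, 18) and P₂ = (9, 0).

(5, 18) + (9, 0). λ = (0 - 18)/(9 - 5) ≡ 1/4 mod 19. 4⁻¹ ≡ 5 (mod 19) since 4·5 = 20 ≡ 1, so λ ≡ 5.
  x = λ² - 5 - 9 = 25 - 14 ≡ 11; y = λ·(5 - 11) - 18 ≡ 9. → (11, 9)

(11, 9)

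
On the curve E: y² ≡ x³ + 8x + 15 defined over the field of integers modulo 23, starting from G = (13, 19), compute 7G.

(13, 19)

Double-and-add on 7 = (111)₂. Start with G = (13, 19) for the leading 1-bit.
double: tangent at (13, 19): λ = (3·13² + 8)/(2·19) ≡ 9/15. 15⁻¹ ≡ 20 (mod 23) since 15·20 = 300 ≡ 1, so λ ≡ 9·20 ≡ 19.
  x = λ² - 13 - 13 = 361 - 26 ≡ 13; y = λ·(13 - 13) - 19 ≡ 4. → (13, 4)
add G: (13, 4) + (13, 19): same x and y₁ ≡ -y₂, so the sum is ∞.
double: ∞ + ∞ = ∞ (identity).
add G: ∞ + (13, 19) = (13, 19) (identity).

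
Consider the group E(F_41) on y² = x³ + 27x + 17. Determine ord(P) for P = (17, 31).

2P: tangent at (17, 31): λ = (3·17² + 27)/(2·31) ≡ 33/21. 21⁻¹ ≡ 2 (mod 41), so λ ≡ 33·2 ≡ 25.
  x = λ² - 17 - 17 = 625 - 34 ≡ 17; y = λ·(17 - 17) - 31 ≡ 10. → (17, 10)
3P: (17, 10) + (17, 31): same x and y₁ ≡ -y₂, so the sum is ∞.
3P = ∞, so the order is 3.

3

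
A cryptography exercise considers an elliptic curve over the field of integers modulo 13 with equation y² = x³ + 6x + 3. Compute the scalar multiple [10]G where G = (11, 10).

(8, 11)

Double-and-add on 10 = (1010)₂. Start with G = (11, 10) for the leading 1-bit.
double: tangent at (11, 10): λ = (3·11² + 6)/(2·10) ≡ 5/7. 7⁻¹ ≡ 2 (mod 13), so λ ≡ 5·2 ≡ 10.
  x = λ² - 11 - 11 = 100 - 22 ≡ 0; y = λ·(11 - 0) - 10 ≡ 9. → (0, 9)
double: tangent at (0, 9): λ = (3·0² + 6)/(2·9) ≡ 6/5. 5⁻¹ ≡ 8 (mod 13) since 5·8 = 40 ≡ 1, so λ ≡ 6·8 ≡ 9.
  x = λ² - 0 - 0 = 81 - 0 ≡ 3; y = λ·(0 - 3) - 9 ≡ 3. → (3, 3)
add G: (3, 3) + (11, 10). λ = (10 - 3)/(11 - 3) ≡ 7/8 mod 13. 8⁻¹ ≡ 5 (mod 13), so λ ≡ 9.
  x = λ² - 3 - 11 = 81 - 14 ≡ 2; y = λ·(3 - 2) - 3 ≡ 6. → (2, 6)
double: tangent at (2, 6): λ = (3·2² + 6)/(2·6) ≡ 5/12. 12⁻¹ ≡ 12 (mod 13), so λ ≡ 5·12 ≡ 8.
  x = λ² - 2 - 2 = 64 - 4 ≡ 8; y = λ·(2 - 8) - 6 ≡ 11. → (8, 11)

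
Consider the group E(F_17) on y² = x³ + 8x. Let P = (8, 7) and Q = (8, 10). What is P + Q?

O

The two points share x = 8 and their y-coordinates satisfy 7 + 10 ≡ 0 (mod 17), so they are inverses. Their sum is the point at infinity.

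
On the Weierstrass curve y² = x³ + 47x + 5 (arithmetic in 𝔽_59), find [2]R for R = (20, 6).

tangent at (20, 6): λ = (3·20² + 47)/(2·6) ≡ 8/12. 12⁻¹ ≡ 5 (mod 59), so λ ≡ 8·5 ≡ 40.
  x = λ² - 20 - 20 = 1600 - 40 ≡ 26; y = λ·(20 - 26) - 6 ≡ 49. → (26, 49)

(26, 49)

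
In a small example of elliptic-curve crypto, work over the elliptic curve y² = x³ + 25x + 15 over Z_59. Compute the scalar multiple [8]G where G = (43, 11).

Double-and-add on 8 = (1000)₂. Start with G = (43, 11) for the leading 1-bit.
double: tangent at (43, 11): λ = (3·43² + 25)/(2·11) ≡ 26/22. 22⁻¹ ≡ 51 (mod 59), so λ ≡ 26·51 ≡ 28.
  x = λ² - 43 - 43 = 784 - 86 ≡ 49; y = λ·(43 - 49) - 11 ≡ 57. → (49, 57)
double: tangent at (49, 57): λ = (3·49² + 25)/(2·57) ≡ 30/55. 55⁻¹ ≡ 44 (mod 59) since 55·44 = 2420 ≡ 1, so λ ≡ 30·44 ≡ 22.
  x = λ² - 49 - 49 = 484 - 98 ≡ 32; y = λ·(49 - 32) - 57 ≡ 22. → (32, 22)
double: tangent at (32, 22): λ = (3·32² + 25)/(2·22) ≡ 29/44. 44⁻¹ ≡ 55 (mod 59), so λ ≡ 29·55 ≡ 2.
  x = λ² - 32 - 32 = 4 - 64 ≡ 58; y = λ·(32 - 58) - 22 ≡ 44. → (58, 44)

(58, 44)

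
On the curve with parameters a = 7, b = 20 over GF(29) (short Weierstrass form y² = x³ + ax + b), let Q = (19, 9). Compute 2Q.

(14, 7)

tangent at (19, 9): λ = (3·19² + 7)/(2·9) ≡ 17/18. 18⁻¹ ≡ 21 (mod 29) since 18·21 = 378 ≡ 1, so λ ≡ 17·21 ≡ 9.
  x = λ² - 19 - 19 = 81 - 38 ≡ 14; y = λ·(19 - 14) - 9 ≡ 7. → (14, 7)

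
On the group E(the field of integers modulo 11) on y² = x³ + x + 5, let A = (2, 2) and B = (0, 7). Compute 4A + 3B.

First 4A:
Double-and-add on 4 = (100)₂. Start with A = (2, 2) for the leading 1-bit.
double: tangent at (2, 2): λ = (3·2² + 1)/(2·2) ≡ 2/4. 4⁻¹ ≡ 3 (mod 11), so λ ≡ 2·3 ≡ 6.
  x = λ² - 2 - 2 = 36 - 4 ≡ 10; y = λ·(2 - 10) - 2 ≡ 5. → (10, 5)
double: tangent at (10, 5): λ = (3·10² + 1)/(2·5) ≡ 4/10. 10⁻¹ ≡ 10 (mod 11) since 10·10 = 100 ≡ 1, so λ ≡ 4·10 ≡ 7.
  x = λ² - 10 - 10 = 49 - 20 ≡ 7; y = λ·(10 - 7) - 5 ≡ 5. → (7, 5)
4A = (7, 5).
Next 3B:
Repeated addition: build up to 3B.
2B: tangent at (0, 7): λ = (3·0² + 1)/(2·7) ≡ 1/3. 3⁻¹ ≡ 4 (mod 11) since 3·4 = 12 ≡ 1, so λ ≡ 1·4 ≡ 4.
  x = λ² - 0 - 0 = 16 - 0 ≡ 5; y = λ·(0 - 5) - 7 ≡ 6. → (5, 6)
3B: (5, 6) + (0, 7). λ = (7 - 6)/(0 - 5) ≡ 1/6 mod 11. 6⁻¹ ≡ 2 (mod 11) since 6·2 = 12 ≡ 1, so λ ≡ 2.
  x = λ² - 5 - 0 = 4 - 5 ≡ 10; y = λ·(5 - 10) - 6 ≡ 6. → (10, 6)
3B = (10, 6).
Finally 4A + 3B:
(7, 5) + (10, 6). λ = (6 - 5)/(10 - 7) ≡ 1/3 mod 11. 3⁻¹ ≡ 4 (mod 11) since 3·4 = 12 ≡ 1, so λ ≡ 4.
  x = λ² - 7 - 10 = 16 - 17 ≡ 10; y = λ·(7 - 10) - 5 ≡ 5. → (10, 5)

(10, 5)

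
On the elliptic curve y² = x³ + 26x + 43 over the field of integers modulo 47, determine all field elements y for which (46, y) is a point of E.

x³ + 26x + 43 = 98575 ≡ 16 (mod 47).
Square roots of 16 mod 47: 4 and 43 (since 4² = 16 ≡ 16).

4, 43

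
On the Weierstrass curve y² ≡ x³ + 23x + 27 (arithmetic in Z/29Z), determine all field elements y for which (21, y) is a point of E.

x³ + 23x + 27 = 9771 ≡ 27 (mod 29).
27 is a non-residue mod 29; no y exists.

none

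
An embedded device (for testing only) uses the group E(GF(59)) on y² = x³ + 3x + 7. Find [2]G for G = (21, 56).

(6, 51)

tangent at (21, 56): λ = (3·21² + 3)/(2·56) ≡ 28/53. 53⁻¹ ≡ 49 (mod 59) since 53·49 = 2597 ≡ 1, so λ ≡ 28·49 ≡ 15.
  x = λ² - 21 - 21 = 225 - 42 ≡ 6; y = λ·(21 - 6) - 56 ≡ 51. → (6, 51)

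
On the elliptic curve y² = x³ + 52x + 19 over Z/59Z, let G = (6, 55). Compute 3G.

(44, 17)

Repeated addition: build up to 3G.
2G: tangent at (6, 55): λ = (3·6² + 52)/(2·55) ≡ 42/51. 51⁻¹ ≡ 22 (mod 59), so λ ≡ 42·22 ≡ 39.
  x = λ² - 6 - 6 = 1521 - 12 ≡ 34; y = λ·(6 - 34) - 55 ≡ 33. → (34, 33)
3G: (34, 33) + (6, 55). λ = (55 - 33)/(6 - 34) ≡ 22/31 mod 59. 31⁻¹ ≡ 40 (mod 59), so λ ≡ 54.
  x = λ² - 34 - 6 = 2916 - 40 ≡ 44; y = λ·(34 - 44) - 33 ≡ 17. → (44, 17)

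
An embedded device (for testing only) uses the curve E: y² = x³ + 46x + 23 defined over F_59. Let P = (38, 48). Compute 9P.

(52, 40)

Repeated addition: build up to 9P.
2P: tangent at (38, 48): λ = (3·38² + 46)/(2·48) ≡ 12/37. 37⁻¹ ≡ 8 (mod 59), so λ ≡ 12·8 ≡ 37.
  x = λ² - 38 - 38 = 1369 - 76 ≡ 54; y = λ·(38 - 54) - 48 ≡ 9. → (54, 9)
3P: (54, 9) + (38, 48). λ = (48 - 9)/(38 - 54) ≡ 39/43 mod 59. 43⁻¹ ≡ 11 (mod 59) since 43·11 = 473 ≡ 1, so λ ≡ 16.
  x = λ² - 54 - 38 = 256 - 92 ≡ 46; y = λ·(54 - 46) - 9 ≡ 1. → (46, 1)
4P: (46, 1) + (38, 48). λ = (48 - 1)/(38 - 46) ≡ 47/51 mod 59. 51⁻¹ ≡ 22 (mod 59), so λ ≡ 31.
  x = λ² - 46 - 38 = 961 - 84 ≡ 51; y = λ·(46 - 51) - 1 ≡ 21. → (51, 21)
5P: (51, 21) + (38, 48). λ = (48 - 21)/(38 - 51) ≡ 27/46 mod 59. 46⁻¹ ≡ 9 (mod 59), so λ ≡ 7.
  x = λ² - 51 - 38 = 49 - 89 ≡ 19; y = λ·(51 - 19) - 21 ≡ 26. → (19, 26)
6P: (19, 26) + (38, 48). λ = (48 - 26)/(38 - 19) ≡ 22/19 mod 59. 19⁻¹ ≡ 28 (mod 59) since 19·28 = 532 ≡ 1, so λ ≡ 26.
  x = λ² - 19 - 38 = 676 - 57 ≡ 29; y = λ·(19 - 29) - 26 ≡ 9. → (29, 9)
7P: (29, 9) + (38, 48). λ = (48 - 9)/(38 - 29) ≡ 39/9 mod 59. 9⁻¹ ≡ 46 (mod 59) since 9·46 = 414 ≡ 1, so λ ≡ 24.
  x = λ² - 29 - 38 = 576 - 67 ≡ 37; y = λ·(29 - 37) - 9 ≡ 35. → (37, 35)
8P: (37, 35) + (38, 48). λ = (48 - 35)/(38 - 37) ≡ 13/1 mod 59. 1⁻¹ ≡ 1 (mod 59), so λ ≡ 13.
  x = λ² - 37 - 38 = 169 - 75 ≡ 35; y = λ·(37 - 35) - 35 ≡ 50. → (35, 50)
9P: (35, 50) + (38, 48). λ = (48 - 50)/(38 - 35) ≡ 57/3 mod 59. 3⁻¹ ≡ 20 (mod 59) since 3·20 = 60 ≡ 1, so λ ≡ 19.
  x = λ² - 35 - 38 = 361 - 73 ≡ 52; y = λ·(35 - 52) - 50 ≡ 40. → (52, 40)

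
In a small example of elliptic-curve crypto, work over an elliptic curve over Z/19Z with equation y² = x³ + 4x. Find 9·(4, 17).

(4, 2)

Write Q = (4, 17).
Double-and-add on 9 = (1001)₂. Start with Q = (4, 17) for the leading 1-bit.
double: tangent at (4, 17): λ = (3·4² + 4)/(2·17) ≡ 14/15. 15⁻¹ ≡ 14 (mod 19), so λ ≡ 14·14 ≡ 6.
  x = λ² - 4 - 4 = 36 - 8 ≡ 9; y = λ·(4 - 9) - 17 ≡ 10. → (9, 10)
double: tangent at (9, 10): λ = (3·9² + 4)/(2·10) ≡ 0/1. 1⁻¹ ≡ 1 (mod 19) since 1·1 = 1 ≡ 1, so λ ≡ 0·1 ≡ 0.
  x = λ² - 9 - 9 = 0 - 18 ≡ 1; y = λ·(9 - 1) - 10 ≡ 9. → (1, 9)
double: tangent at (1, 9): λ = (3·1² + 4)/(2·9) ≡ 7/18. 18⁻¹ ≡ 18 (mod 19) since 18·18 = 324 ≡ 1, so λ ≡ 7·18 ≡ 12.
  x = λ² - 1 - 1 = 144 - 2 ≡ 9; y = λ·(1 - 9) - 9 ≡ 9. → (9, 9)
add Q: (9, 9) + (4, 17). λ = (17 - 9)/(4 - 9) ≡ 8/14 mod 19. 14⁻¹ ≡ 15 (mod 19), so λ ≡ 6.
  x = λ² - 9 - 4 = 36 - 13 ≡ 4; y = λ·(9 - 4) - 9 ≡ 2. → (4, 2)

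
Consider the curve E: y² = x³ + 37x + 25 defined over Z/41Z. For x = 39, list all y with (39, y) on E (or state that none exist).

x³ + 37x + 25 = 60787 ≡ 25 (mod 41).
Square roots of 25 mod 41: 5 and 36 (since 5² = 25 ≡ 25).

5, 36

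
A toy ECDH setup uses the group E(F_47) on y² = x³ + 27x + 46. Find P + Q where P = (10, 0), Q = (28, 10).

(36, 43)

(10, 0) + (28, 10). λ = (10 - 0)/(28 - 10) ≡ 10/18 mod 47. 18⁻¹ ≡ 34 (mod 47) since 18·34 = 612 ≡ 1, so λ ≡ 11.
  x = λ² - 10 - 28 = 121 - 38 ≡ 36; y = λ·(10 - 36) - 0 ≡ 43. → (36, 43)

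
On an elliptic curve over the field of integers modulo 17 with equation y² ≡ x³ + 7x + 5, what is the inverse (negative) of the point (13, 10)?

-(13, 10) = (13, -10 mod 17) = (13, 7).

(13, 7)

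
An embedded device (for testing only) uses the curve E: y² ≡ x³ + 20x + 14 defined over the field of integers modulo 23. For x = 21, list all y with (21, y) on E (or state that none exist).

x³ + 20x + 14 = 9695 ≡ 12 (mod 23).
Square roots of 12 mod 23: 9 and 14 (since 9² = 81 ≡ 12).

9, 14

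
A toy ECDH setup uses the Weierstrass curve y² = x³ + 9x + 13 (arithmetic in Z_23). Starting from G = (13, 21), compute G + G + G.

Repeated addition: build up to 3G.
2G: tangent at (13, 21): λ = (3·13² + 9)/(2·21) ≡ 10/19. 19⁻¹ ≡ 17 (mod 23), so λ ≡ 10·17 ≡ 9.
  x = λ² - 13 - 13 = 81 - 26 ≡ 9; y = λ·(13 - 9) - 21 ≡ 15. → (9, 15)
3G: (9, 15) + (13, 21). λ = (21 - 15)/(13 - 9) ≡ 6/4 mod 23. 4⁻¹ ≡ 6 (mod 23), so λ ≡ 13.
  x = λ² - 9 - 13 = 169 - 22 ≡ 9; y = λ·(9 - 9) - 15 ≡ 8. → (9, 8)

(9, 8)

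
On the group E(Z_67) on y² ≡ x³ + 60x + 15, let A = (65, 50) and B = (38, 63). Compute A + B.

(65, 50) + (38, 63). λ = (63 - 50)/(38 - 65) ≡ 13/40 mod 67. 40⁻¹ ≡ 62 (mod 67), so λ ≡ 2.
  x = λ² - 65 - 38 = 4 - 103 ≡ 35; y = λ·(65 - 35) - 50 ≡ 10. → (35, 10)

(35, 10)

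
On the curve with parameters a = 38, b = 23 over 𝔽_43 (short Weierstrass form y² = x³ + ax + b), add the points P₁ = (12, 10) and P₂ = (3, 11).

(12, 10) + (3, 11). λ = (11 - 10)/(3 - 12) ≡ 1/34 mod 43. 34⁻¹ ≡ 19 (mod 43) since 34·19 = 646 ≡ 1, so λ ≡ 19.
  x = λ² - 12 - 3 = 361 - 15 ≡ 2; y = λ·(12 - 2) - 10 ≡ 8. → (2, 8)

(2, 8)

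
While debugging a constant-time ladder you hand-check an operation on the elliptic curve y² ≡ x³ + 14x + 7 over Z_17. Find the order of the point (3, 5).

2P: tangent at (3, 5): λ = (3·3² + 14)/(2·5) ≡ 7/10. 10⁻¹ ≡ 12 (mod 17) since 10·12 = 120 ≡ 1, so λ ≡ 7·12 ≡ 16.
  x = λ² - 3 - 3 = 256 - 6 ≡ 12; y = λ·(3 - 12) - 5 ≡ 4. → (12, 4)
3P: (12, 4) + (3, 5). λ = (5 - 4)/(3 - 12) ≡ 1/8 mod 17. 8⁻¹ ≡ 15 (mod 17), so λ ≡ 15.
  x = λ² - 12 - 3 = 225 - 15 ≡ 6; y = λ·(12 - 6) - 4 ≡ 1. → (6, 1)
4P: (6, 1) + (3, 5). λ = (5 - 1)/(3 - 6) ≡ 4/14 mod 17. 14⁻¹ ≡ 11 (mod 17) since 14·11 = 154 ≡ 1, so λ ≡ 10.
  x = λ² - 6 - 3 = 100 - 9 ≡ 6; y = λ·(6 - 6) - 1 ≡ 16. → (6, 16)
5P: (6, 16) + (3, 5). λ = (5 - 16)/(3 - 6) ≡ 6/14 mod 17. 14⁻¹ ≡ 11 (mod 17) since 14·11 = 154 ≡ 1, so λ ≡ 15.
  x = λ² - 6 - 3 = 225 - 9 ≡ 12; y = λ·(6 - 12) - 16 ≡ 13. → (12, 13)
6P: (12, 13) + (3, 5). λ = (5 - 13)/(3 - 12) ≡ 9/8 mod 17. 8⁻¹ ≡ 15 (mod 17), so λ ≡ 16.
  x = λ² - 12 - 3 = 256 - 15 ≡ 3; y = λ·(12 - 3) - 13 ≡ 12. → (3, 12)
7P: (3, 12) + (3, 5): same x and y₁ ≡ -y₂, so the sum is 𝒪.
7P = 𝒪, so the order is 7.

7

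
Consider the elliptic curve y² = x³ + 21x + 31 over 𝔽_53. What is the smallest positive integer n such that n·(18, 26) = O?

2P: tangent at (18, 26): λ = (3·18² + 21)/(2·26) ≡ 39/52. 52⁻¹ ≡ 52 (mod 53), so λ ≡ 39·52 ≡ 14.
  x = λ² - 18 - 18 = 196 - 36 ≡ 1; y = λ·(18 - 1) - 26 ≡ 0. → (1, 0)
3P: (1, 0) + (18, 26). λ = (26 - 0)/(18 - 1) ≡ 26/17 mod 53. 17⁻¹ ≡ 25 (mod 53), so λ ≡ 14.
  x = λ² - 1 - 18 = 196 - 19 ≡ 18; y = λ·(1 - 18) - 0 ≡ 27. → (18, 27)
4P: (18, 27) + (18, 26): same x and y₁ ≡ -y₂, so the sum is O.
4P = O, so the order is 4.

4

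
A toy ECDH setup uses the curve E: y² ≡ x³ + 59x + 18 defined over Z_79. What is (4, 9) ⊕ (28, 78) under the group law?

(17, 3)

(4, 9) + (28, 78). λ = (78 - 9)/(28 - 4) ≡ 69/24 mod 79. 24⁻¹ ≡ 56 (mod 79), so λ ≡ 72.
  x = λ² - 4 - 28 = 5184 - 32 ≡ 17; y = λ·(4 - 17) - 9 ≡ 3. → (17, 3)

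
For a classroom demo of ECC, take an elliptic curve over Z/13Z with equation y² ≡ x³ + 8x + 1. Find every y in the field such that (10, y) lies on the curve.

x³ + 8x + 1 = 1081 ≡ 2 (mod 13).
2 is a non-residue mod 13; no y exists.

none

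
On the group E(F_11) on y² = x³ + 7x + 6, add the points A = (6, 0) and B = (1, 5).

(5, 10)

(6, 0) + (1, 5). λ = (5 - 0)/(1 - 6) ≡ 5/6 mod 11. 6⁻¹ ≡ 2 (mod 11), so λ ≡ 10.
  x = λ² - 6 - 1 = 100 - 7 ≡ 5; y = λ·(6 - 5) - 0 ≡ 10. → (5, 10)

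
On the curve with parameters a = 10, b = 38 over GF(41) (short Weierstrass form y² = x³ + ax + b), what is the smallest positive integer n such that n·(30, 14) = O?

2P: tangent at (30, 14): λ = (3·30² + 10)/(2·14) ≡ 4/28. 28⁻¹ ≡ 22 (mod 41), so λ ≡ 4·22 ≡ 6.
  x = λ² - 30 - 30 = 36 - 60 ≡ 17; y = λ·(30 - 17) - 14 ≡ 23. → (17, 23)
3P: (17, 23) + (30, 14). λ = (14 - 23)/(30 - 17) ≡ 32/13 mod 41. 13⁻¹ ≡ 19 (mod 41), so λ ≡ 34.
  x = λ² - 17 - 30 = 1156 - 47 ≡ 2; y = λ·(17 - 2) - 23 ≡ 36. → (2, 36)
4P: (2, 36) + (30, 14). λ = (14 - 36)/(30 - 2) ≡ 19/28 mod 41. 28⁻¹ ≡ 22 (mod 41) since 28·22 = 616 ≡ 1, so λ ≡ 8.
  x = λ² - 2 - 30 = 64 - 32 ≡ 32; y = λ·(2 - 32) - 36 ≡ 11. → (32, 11)
5P: (32, 11) + (30, 14). λ = (14 - 11)/(30 - 32) ≡ 3/39 mod 41. 39⁻¹ ≡ 20 (mod 41) since 39·20 = 780 ≡ 1, so λ ≡ 19.
  x = λ² - 32 - 30 = 361 - 62 ≡ 12; y = λ·(32 - 12) - 11 ≡ 0. → (12, 0)
6P: (12, 0) + (30, 14). λ = (14 - 0)/(30 - 12) ≡ 14/18 mod 41. 18⁻¹ ≡ 16 (mod 41), so λ ≡ 19.
  x = λ² - 12 - 30 = 361 - 42 ≡ 32; y = λ·(12 - 32) - 0 ≡ 30. → (32, 30)
7P: (32, 30) + (30, 14). λ = (14 - 30)/(30 - 32) ≡ 25/39 mod 41. 39⁻¹ ≡ 20 (mod 41) since 39·20 = 780 ≡ 1, so λ ≡ 8.
  x = λ² - 32 - 30 = 64 - 62 ≡ 2; y = λ·(32 - 2) - 30 ≡ 5. → (2, 5)
8P: (2, 5) + (30, 14). λ = (14 - 5)/(30 - 2) ≡ 9/28 mod 41. 28⁻¹ ≡ 22 (mod 41), so λ ≡ 34.
  x = λ² - 2 - 30 = 1156 - 32 ≡ 17; y = λ·(2 - 17) - 5 ≡ 18. → (17, 18)
9P: (17, 18) + (30, 14). λ = (14 - 18)/(30 - 17) ≡ 37/13 mod 41. 13⁻¹ ≡ 19 (mod 41) since 13·19 = 247 ≡ 1, so λ ≡ 6.
  x = λ² - 17 - 30 = 36 - 47 ≡ 30; y = λ·(17 - 30) - 18 ≡ 27. → (30, 27)
10P: (30, 27) + (30, 14): same x and y₁ ≡ -y₂, so the sum is O.
10P = O, so the order is 10.

10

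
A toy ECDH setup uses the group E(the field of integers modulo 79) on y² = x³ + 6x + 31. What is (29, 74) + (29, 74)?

tangent at (29, 74): λ = (3·29² + 6)/(2·74) ≡ 1/69. 69⁻¹ ≡ 71 (mod 79), so λ ≡ 1·71 ≡ 71.
  x = λ² - 29 - 29 = 5041 - 58 ≡ 6; y = λ·(29 - 6) - 74 ≡ 58. → (6, 58)

(6, 58)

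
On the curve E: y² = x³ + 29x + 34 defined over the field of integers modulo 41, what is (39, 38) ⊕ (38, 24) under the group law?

(37, 31)

(39, 38) + (38, 24). λ = (24 - 38)/(38 - 39) ≡ 27/40 mod 41. 40⁻¹ ≡ 40 (mod 41) since 40·40 = 1600 ≡ 1, so λ ≡ 14.
  x = λ² - 39 - 38 = 196 - 77 ≡ 37; y = λ·(39 - 37) - 38 ≡ 31. → (37, 31)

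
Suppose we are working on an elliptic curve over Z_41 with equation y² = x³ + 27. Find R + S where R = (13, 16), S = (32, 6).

(4, 3)

(13, 16) + (32, 6). λ = (6 - 16)/(32 - 13) ≡ 31/19 mod 41. 19⁻¹ ≡ 13 (mod 41), so λ ≡ 34.
  x = λ² - 13 - 32 = 1156 - 45 ≡ 4; y = λ·(13 - 4) - 16 ≡ 3. → (4, 3)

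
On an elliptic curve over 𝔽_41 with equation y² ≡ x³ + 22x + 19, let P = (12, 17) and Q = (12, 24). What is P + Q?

O

The two points share x = 12 and their y-coordinates satisfy 17 + 24 ≡ 0 (mod 41), so they are inverses. Their sum is O.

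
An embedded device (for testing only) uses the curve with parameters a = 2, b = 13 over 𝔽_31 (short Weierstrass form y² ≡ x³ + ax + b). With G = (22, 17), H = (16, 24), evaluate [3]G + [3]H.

First 3G:
Repeated addition: build up to 3G.
2G: tangent at (22, 17): λ = (3·22² + 2)/(2·17) ≡ 28/3. 3⁻¹ ≡ 21 (mod 31) since 3·21 = 63 ≡ 1, so λ ≡ 28·21 ≡ 30.
  x = λ² - 22 - 22 = 900 - 44 ≡ 19; y = λ·(22 - 19) - 17 ≡ 11. → (19, 11)
3G: (19, 11) + (22, 17). λ = (17 - 11)/(22 - 19) ≡ 6/3 mod 31. 3⁻¹ ≡ 21 (mod 31) since 3·21 = 63 ≡ 1, so λ ≡ 2.
  x = λ² - 19 - 22 = 4 - 41 ≡ 25; y = λ·(19 - 25) - 11 ≡ 8. → (25, 8)
3G = (25, 8).
Next 3H:
Repeated addition: build up to 3H.
2H: tangent at (16, 24): λ = (3·16² + 2)/(2·24) ≡ 26/17. 17⁻¹ ≡ 11 (mod 31), so λ ≡ 26·11 ≡ 7.
  x = λ² - 16 - 16 = 49 - 32 ≡ 17; y = λ·(16 - 17) - 24 ≡ 0. → (17, 0)
3H: (17, 0) + (16, 24). λ = (24 - 0)/(16 - 17) ≡ 24/30 mod 31. 30⁻¹ ≡ 30 (mod 31), so λ ≡ 7.
  x = λ² - 17 - 16 = 49 - 33 ≡ 16; y = λ·(17 - 16) - 0 ≡ 7. → (16, 7)
3H = (16, 7).
Finally 3G + 3H:
(25, 8) + (16, 7). λ = (7 - 8)/(16 - 25) ≡ 30/22 mod 31. 22⁻¹ ≡ 24 (mod 31) since 22·24 = 528 ≡ 1, so λ ≡ 7.
  x = λ² - 25 - 16 = 49 - 41 ≡ 8; y = λ·(25 - 8) - 8 ≡ 18. → (8, 18)

(8, 18)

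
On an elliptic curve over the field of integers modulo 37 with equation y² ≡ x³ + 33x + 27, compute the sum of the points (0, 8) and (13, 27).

(13, 10)

(0, 8) + (13, 27). λ = (27 - 8)/(13 - 0) ≡ 19/13 mod 37. 13⁻¹ ≡ 20 (mod 37), so λ ≡ 10.
  x = λ² - 0 - 13 = 100 - 13 ≡ 13; y = λ·(0 - 13) - 8 ≡ 10. → (13, 10)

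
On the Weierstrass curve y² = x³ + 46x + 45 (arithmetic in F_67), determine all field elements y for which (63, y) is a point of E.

20, 47

x³ + 46x + 45 = 252990 ≡ 65 (mod 67).
Square roots of 65 mod 67: 20 and 47 (since 20² = 400 ≡ 65).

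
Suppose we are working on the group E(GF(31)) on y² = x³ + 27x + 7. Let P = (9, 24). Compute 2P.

(18, 30)

tangent at (9, 24): λ = (3·9² + 27)/(2·24) ≡ 22/17. 17⁻¹ ≡ 11 (mod 31), so λ ≡ 22·11 ≡ 25.
  x = λ² - 9 - 9 = 625 - 18 ≡ 18; y = λ·(9 - 18) - 24 ≡ 30. → (18, 30)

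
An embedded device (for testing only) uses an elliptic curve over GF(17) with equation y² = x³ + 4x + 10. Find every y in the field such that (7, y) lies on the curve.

none

x³ + 4x + 10 = 381 ≡ 7 (mod 17).
7 is a non-residue mod 17; no y exists.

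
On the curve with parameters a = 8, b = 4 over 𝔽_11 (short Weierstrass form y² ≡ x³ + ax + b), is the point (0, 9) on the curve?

y² = 9² ≡ 4; x³ + 8x + 4 = 4 ≡ 4 (mod 11). 4 = 4.

yes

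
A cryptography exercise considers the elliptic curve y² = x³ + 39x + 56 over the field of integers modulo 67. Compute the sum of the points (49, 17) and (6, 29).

(29, 60)

(49, 17) + (6, 29). λ = (29 - 17)/(6 - 49) ≡ 12/24 mod 67. 24⁻¹ ≡ 14 (mod 67) since 24·14 = 336 ≡ 1, so λ ≡ 34.
  x = λ² - 49 - 6 = 1156 - 55 ≡ 29; y = λ·(49 - 29) - 17 ≡ 60. → (29, 60)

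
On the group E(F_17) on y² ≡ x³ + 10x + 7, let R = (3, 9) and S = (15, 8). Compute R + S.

(3, 9) + (15, 8). λ = (8 - 9)/(15 - 3) ≡ 16/12 mod 17. 12⁻¹ ≡ 10 (mod 17), so λ ≡ 7.
  x = λ² - 3 - 15 = 49 - 18 ≡ 14; y = λ·(3 - 14) - 9 ≡ 16. → (14, 16)

(14, 16)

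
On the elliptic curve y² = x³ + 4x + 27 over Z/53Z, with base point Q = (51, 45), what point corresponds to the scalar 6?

(45, 38)

Repeated addition: build up to 6Q.
2Q: tangent at (51, 45): λ = (3·51² + 4)/(2·45) ≡ 16/37. 37⁻¹ ≡ 43 (mod 53), so λ ≡ 16·43 ≡ 52.
  x = λ² - 51 - 51 = 2704 - 102 ≡ 5; y = λ·(51 - 5) - 45 ≡ 15. → (5, 15)
3Q: (5, 15) + (51, 45). λ = (45 - 15)/(51 - 5) ≡ 30/46 mod 53. 46⁻¹ ≡ 15 (mod 53) since 46·15 = 690 ≡ 1, so λ ≡ 26.
  x = λ² - 5 - 51 = 676 - 56 ≡ 37; y = λ·(5 - 37) - 15 ≡ 1. → (37, 1)
4Q: (37, 1) + (51, 45). λ = (45 - 1)/(51 - 37) ≡ 44/14 mod 53. 14⁻¹ ≡ 19 (mod 53), so λ ≡ 41.
  x = λ² - 37 - 51 = 1681 - 88 ≡ 3; y = λ·(37 - 3) - 1 ≡ 15. → (3, 15)
5Q: (3, 15) + (51, 45). λ = (45 - 15)/(51 - 3) ≡ 30/48 mod 53. 48⁻¹ ≡ 21 (mod 53), so λ ≡ 47.
  x = λ² - 3 - 51 = 2209 - 54 ≡ 35; y = λ·(3 - 35) - 15 ≡ 18. → (35, 18)
6Q: (35, 18) + (51, 45). λ = (45 - 18)/(51 - 35) ≡ 27/16 mod 53. 16⁻¹ ≡ 10 (mod 53), so λ ≡ 5.
  x = λ² - 35 - 51 = 25 - 86 ≡ 45; y = λ·(35 - 45) - 18 ≡ 38. → (45, 38)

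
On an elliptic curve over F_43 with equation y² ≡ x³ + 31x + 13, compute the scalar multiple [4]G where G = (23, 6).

(21, 11)

Repeated addition: build up to 4G.
2G: tangent at (23, 6): λ = (3·23² + 31)/(2·6) ≡ 27/12. 12⁻¹ ≡ 18 (mod 43) since 12·18 = 216 ≡ 1, so λ ≡ 27·18 ≡ 13.
  x = λ² - 23 - 23 = 169 - 46 ≡ 37; y = λ·(23 - 37) - 6 ≡ 27. → (37, 27)
3G: (37, 27) + (23, 6). λ = (6 - 27)/(23 - 37) ≡ 22/29 mod 43. 29⁻¹ ≡ 3 (mod 43), so λ ≡ 23.
  x = λ² - 37 - 23 = 529 - 60 ≡ 39; y = λ·(37 - 39) - 27 ≡ 13. → (39, 13)
4G: (39, 13) + (23, 6). λ = (6 - 13)/(23 - 39) ≡ 36/27 mod 43. 27⁻¹ ≡ 8 (mod 43), so λ ≡ 30.
  x = λ² - 39 - 23 = 900 - 62 ≡ 21; y = λ·(39 - 21) - 13 ≡ 11. → (21, 11)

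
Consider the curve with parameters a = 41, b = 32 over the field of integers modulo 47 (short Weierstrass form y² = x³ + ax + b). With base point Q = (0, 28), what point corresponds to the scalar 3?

Repeated addition: build up to 3Q.
2Q: tangent at (0, 28): λ = (3·0² + 41)/(2·28) ≡ 41/9. 9⁻¹ ≡ 21 (mod 47) since 9·21 = 189 ≡ 1, so λ ≡ 41·21 ≡ 15.
  x = λ² - 0 - 0 = 225 - 0 ≡ 37; y = λ·(0 - 37) - 28 ≡ 28. → (37, 28)
3Q: (37, 28) + (0, 28). λ = (28 - 28)/(0 - 37) ≡ 0/10 mod 47. 10⁻¹ ≡ 33 (mod 47) since 10·33 = 330 ≡ 1, so λ ≡ 0.
  x = λ² - 37 - 0 = 0 - 37 ≡ 10; y = λ·(37 - 10) - 28 ≡ 19. → (10, 19)

(10, 19)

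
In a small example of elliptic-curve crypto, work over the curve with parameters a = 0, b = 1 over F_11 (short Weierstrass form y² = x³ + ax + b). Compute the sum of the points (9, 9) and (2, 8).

(9, 2)

(9, 9) + (2, 8). λ = (8 - 9)/(2 - 9) ≡ 10/4 mod 11. 4⁻¹ ≡ 3 (mod 11) since 4·3 = 12 ≡ 1, so λ ≡ 8.
  x = λ² - 9 - 2 = 64 - 11 ≡ 9; y = λ·(9 - 9) - 9 ≡ 2. → (9, 2)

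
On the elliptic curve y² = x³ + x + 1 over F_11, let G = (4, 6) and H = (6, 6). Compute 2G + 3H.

First 2G:
Repeated addition: build up to 2G.
2G: tangent at (4, 6): λ = (3·4² + 1)/(2·6) ≡ 5/1. 1⁻¹ ≡ 1 (mod 11), so λ ≡ 5·1 ≡ 5.
  x = λ² - 4 - 4 = 25 - 8 ≡ 6; y = λ·(4 - 6) - 6 ≡ 6. → (6, 6)
2G = (6, 6).
Next 3H:
Repeated addition: build up to 3H.
2H: tangent at (6, 6): λ = (3·6² + 1)/(2·6) ≡ 10/1. 1⁻¹ ≡ 1 (mod 11) since 1·1 = 1 ≡ 1, so λ ≡ 10·1 ≡ 10.
  x = λ² - 6 - 6 = 100 - 12 ≡ 0; y = λ·(6 - 0) - 6 ≡ 10. → (0, 10)
3H: (0, 10) + (6, 6). λ = (6 - 10)/(6 - 0) ≡ 7/6 mod 11. 6⁻¹ ≡ 2 (mod 11), so λ ≡ 3.
  x = λ² - 0 - 6 = 9 - 6 ≡ 3; y = λ·(0 - 3) - 10 ≡ 3. → (3, 3)
3H = (3, 3).
Finally 2G + 3H:
(6, 6) + (3, 3). λ = (3 - 6)/(3 - 6) ≡ 8/8 mod 11. 8⁻¹ ≡ 7 (mod 11) since 8·7 = 56 ≡ 1, so λ ≡ 1.
  x = λ² - 6 - 3 = 1 - 9 ≡ 3; y = λ·(6 - 3) - 6 ≡ 8. → (3, 8)

(3, 8)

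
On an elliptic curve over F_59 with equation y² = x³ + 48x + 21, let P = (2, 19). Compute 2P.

(15, 35)

tangent at (2, 19): λ = (3·2² + 48)/(2·19) ≡ 1/38. 38⁻¹ ≡ 14 (mod 59), so λ ≡ 1·14 ≡ 14.
  x = λ² - 2 - 2 = 196 - 4 ≡ 15; y = λ·(2 - 15) - 19 ≡ 35. → (15, 35)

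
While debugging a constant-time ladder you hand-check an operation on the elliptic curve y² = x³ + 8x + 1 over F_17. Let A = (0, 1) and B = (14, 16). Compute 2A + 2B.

(8, 4)

First 2A:
Repeated addition: build up to 2A.
2A: tangent at (0, 1): λ = (3·0² + 8)/(2·1) ≡ 8/2. 2⁻¹ ≡ 9 (mod 17) since 2·9 = 18 ≡ 1, so λ ≡ 8·9 ≡ 4.
  x = λ² - 0 - 0 = 16 - 0 ≡ 16; y = λ·(0 - 16) - 1 ≡ 3. → (16, 3)
2A = (16, 3).
Next 2B:
Repeated addition: build up to 2B.
2B: tangent at (14, 16): λ = (3·14² + 8)/(2·16) ≡ 1/15. 15⁻¹ ≡ 8 (mod 17), so λ ≡ 1·8 ≡ 8.
  x = λ² - 14 - 14 = 64 - 28 ≡ 2; y = λ·(14 - 2) - 16 ≡ 12. → (2, 12)
2B = (2, 12).
Finally 2A + 2B:
(16, 3) + (2, 12). λ = (12 - 3)/(2 - 16) ≡ 9/3 mod 17. 3⁻¹ ≡ 6 (mod 17), so λ ≡ 3.
  x = λ² - 16 - 2 = 9 - 18 ≡ 8; y = λ·(16 - 8) - 3 ≡ 4. → (8, 4)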